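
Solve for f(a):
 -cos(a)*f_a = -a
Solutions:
 f(a) = C1 + Integral(a/cos(a), a)


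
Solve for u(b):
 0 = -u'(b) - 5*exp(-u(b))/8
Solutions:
 u(b) = log(C1 - 5*b/8)


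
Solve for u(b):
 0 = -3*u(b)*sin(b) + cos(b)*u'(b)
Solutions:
 u(b) = C1/cos(b)^3


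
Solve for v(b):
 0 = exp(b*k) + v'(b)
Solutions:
 v(b) = C1 - exp(b*k)/k


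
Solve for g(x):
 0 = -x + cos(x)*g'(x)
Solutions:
 g(x) = C1 + Integral(x/cos(x), x)


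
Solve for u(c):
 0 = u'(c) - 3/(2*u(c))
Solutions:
 u(c) = -sqrt(C1 + 3*c)
 u(c) = sqrt(C1 + 3*c)


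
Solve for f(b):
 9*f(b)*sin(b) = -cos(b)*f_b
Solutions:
 f(b) = C1*cos(b)^9


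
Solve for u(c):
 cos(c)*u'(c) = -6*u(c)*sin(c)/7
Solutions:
 u(c) = C1*cos(c)^(6/7)


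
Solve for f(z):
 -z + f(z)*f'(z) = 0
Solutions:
 f(z) = -sqrt(C1 + z^2)
 f(z) = sqrt(C1 + z^2)


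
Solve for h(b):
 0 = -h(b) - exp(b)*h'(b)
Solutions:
 h(b) = C1*exp(exp(-b))


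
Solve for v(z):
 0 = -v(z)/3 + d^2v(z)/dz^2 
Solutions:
 v(z) = C1*exp(-sqrt(3)*z/3) + C2*exp(sqrt(3)*z/3)


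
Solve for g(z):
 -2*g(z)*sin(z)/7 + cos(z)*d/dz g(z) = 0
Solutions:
 g(z) = C1/cos(z)^(2/7)


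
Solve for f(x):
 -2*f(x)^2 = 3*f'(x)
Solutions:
 f(x) = 3/(C1 + 2*x)


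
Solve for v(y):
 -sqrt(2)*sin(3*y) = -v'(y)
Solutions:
 v(y) = C1 - sqrt(2)*cos(3*y)/3


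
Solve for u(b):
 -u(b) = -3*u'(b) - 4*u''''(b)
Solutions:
 u(b) = C1*exp(b*(-8/(1 + 3*sqrt(57))^(1/3) + (1 + 3*sqrt(57))^(1/3) + 4)/12)*sin(sqrt(3)*b*(8/(1 + 3*sqrt(57))^(1/3) + (1 + 3*sqrt(57))^(1/3))/12) + C2*exp(b*(-8/(1 + 3*sqrt(57))^(1/3) + (1 + 3*sqrt(57))^(1/3) + 4)/12)*cos(sqrt(3)*b*(8/(1 + 3*sqrt(57))^(1/3) + (1 + 3*sqrt(57))^(1/3))/12) + C3*exp(-b) + C4*exp(b*(-(1 + 3*sqrt(57))^(1/3) + 2 + 8/(1 + 3*sqrt(57))^(1/3))/6)


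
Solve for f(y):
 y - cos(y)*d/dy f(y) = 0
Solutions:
 f(y) = C1 + Integral(y/cos(y), y)


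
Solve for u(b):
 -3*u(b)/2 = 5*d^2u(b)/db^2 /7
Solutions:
 u(b) = C1*sin(sqrt(210)*b/10) + C2*cos(sqrt(210)*b/10)


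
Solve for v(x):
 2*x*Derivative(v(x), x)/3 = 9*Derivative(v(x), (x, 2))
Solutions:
 v(x) = C1 + C2*erfi(sqrt(3)*x/9)


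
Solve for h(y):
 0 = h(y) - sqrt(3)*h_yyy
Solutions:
 h(y) = C3*exp(3^(5/6)*y/3) + (C1*sin(3^(1/3)*y/2) + C2*cos(3^(1/3)*y/2))*exp(-3^(5/6)*y/6)


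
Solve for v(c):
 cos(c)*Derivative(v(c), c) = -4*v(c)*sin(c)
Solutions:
 v(c) = C1*cos(c)^4


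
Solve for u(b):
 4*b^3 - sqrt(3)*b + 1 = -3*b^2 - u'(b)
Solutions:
 u(b) = C1 - b^4 - b^3 + sqrt(3)*b^2/2 - b


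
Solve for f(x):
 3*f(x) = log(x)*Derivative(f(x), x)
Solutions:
 f(x) = C1*exp(3*li(x))


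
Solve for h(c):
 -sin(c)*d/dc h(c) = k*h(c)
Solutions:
 h(c) = C1*exp(k*(-log(cos(c) - 1) + log(cos(c) + 1))/2)


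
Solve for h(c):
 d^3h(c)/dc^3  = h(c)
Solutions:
 h(c) = C3*exp(c) + (C1*sin(sqrt(3)*c/2) + C2*cos(sqrt(3)*c/2))*exp(-c/2)


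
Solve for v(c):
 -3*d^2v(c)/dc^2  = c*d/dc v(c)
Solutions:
 v(c) = C1 + C2*erf(sqrt(6)*c/6)


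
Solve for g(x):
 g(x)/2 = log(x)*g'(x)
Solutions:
 g(x) = C1*exp(li(x)/2)


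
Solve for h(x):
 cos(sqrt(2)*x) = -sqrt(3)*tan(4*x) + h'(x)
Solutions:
 h(x) = C1 - sqrt(3)*log(cos(4*x))/4 + sqrt(2)*sin(sqrt(2)*x)/2


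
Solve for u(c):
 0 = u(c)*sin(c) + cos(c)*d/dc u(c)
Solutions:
 u(c) = C1*cos(c)


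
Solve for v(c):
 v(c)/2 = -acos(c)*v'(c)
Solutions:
 v(c) = C1*exp(-Integral(1/acos(c), c)/2)


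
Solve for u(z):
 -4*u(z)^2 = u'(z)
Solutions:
 u(z) = 1/(C1 + 4*z)


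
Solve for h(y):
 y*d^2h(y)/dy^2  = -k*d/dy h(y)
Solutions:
 h(y) = C1 + y^(1 - re(k))*(C2*sin(log(y)*Abs(im(k))) + C3*cos(log(y)*im(k)))


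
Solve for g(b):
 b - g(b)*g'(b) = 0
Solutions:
 g(b) = -sqrt(C1 + b^2)
 g(b) = sqrt(C1 + b^2)


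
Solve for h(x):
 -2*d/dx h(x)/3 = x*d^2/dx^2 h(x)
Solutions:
 h(x) = C1 + C2*x^(1/3)


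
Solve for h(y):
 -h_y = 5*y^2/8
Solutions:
 h(y) = C1 - 5*y^3/24


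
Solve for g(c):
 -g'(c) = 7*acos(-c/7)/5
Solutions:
 g(c) = C1 - 7*c*acos(-c/7)/5 - 7*sqrt(49 - c^2)/5


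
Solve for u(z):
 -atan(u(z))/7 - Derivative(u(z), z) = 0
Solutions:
 Integral(1/atan(_y), (_y, u(z))) = C1 - z/7


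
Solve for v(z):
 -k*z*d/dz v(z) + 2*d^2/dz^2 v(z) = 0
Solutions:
 v(z) = Piecewise((-sqrt(pi)*C1*erf(z*sqrt(-k)/2)/sqrt(-k) - C2, (k > 0) | (k < 0)), (-C1*z - C2, True))


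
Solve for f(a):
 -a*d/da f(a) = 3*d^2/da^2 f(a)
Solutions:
 f(a) = C1 + C2*erf(sqrt(6)*a/6)


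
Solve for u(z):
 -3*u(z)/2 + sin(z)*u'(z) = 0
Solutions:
 u(z) = C1*(cos(z) - 1)^(3/4)/(cos(z) + 1)^(3/4)


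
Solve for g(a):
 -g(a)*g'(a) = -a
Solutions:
 g(a) = -sqrt(C1 + a^2)
 g(a) = sqrt(C1 + a^2)


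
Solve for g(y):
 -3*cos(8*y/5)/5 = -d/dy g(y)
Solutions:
 g(y) = C1 + 3*sin(8*y/5)/8


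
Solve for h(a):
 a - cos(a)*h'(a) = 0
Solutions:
 h(a) = C1 + Integral(a/cos(a), a)


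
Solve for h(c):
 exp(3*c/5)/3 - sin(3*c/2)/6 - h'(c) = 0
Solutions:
 h(c) = C1 + 5*exp(3*c/5)/9 + cos(3*c/2)/9


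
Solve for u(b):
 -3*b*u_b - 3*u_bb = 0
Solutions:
 u(b) = C1 + C2*erf(sqrt(2)*b/2)


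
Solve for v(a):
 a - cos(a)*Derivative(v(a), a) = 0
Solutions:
 v(a) = C1 + Integral(a/cos(a), a)


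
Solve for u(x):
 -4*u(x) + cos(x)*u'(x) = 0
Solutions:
 u(x) = C1*(sin(x)^2 + 2*sin(x) + 1)/(sin(x)^2 - 2*sin(x) + 1)


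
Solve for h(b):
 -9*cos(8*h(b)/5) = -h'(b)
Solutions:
 -9*b - 5*log(sin(8*h(b)/5) - 1)/16 + 5*log(sin(8*h(b)/5) + 1)/16 = C1


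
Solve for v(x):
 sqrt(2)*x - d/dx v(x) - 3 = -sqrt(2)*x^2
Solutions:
 v(x) = C1 + sqrt(2)*x^3/3 + sqrt(2)*x^2/2 - 3*x


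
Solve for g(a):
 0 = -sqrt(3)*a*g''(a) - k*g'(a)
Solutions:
 g(a) = C1 + a^(-sqrt(3)*re(k)/3 + 1)*(C2*sin(sqrt(3)*log(a)*Abs(im(k))/3) + C3*cos(sqrt(3)*log(a)*im(k)/3))


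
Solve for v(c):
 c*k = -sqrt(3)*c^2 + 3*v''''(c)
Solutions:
 v(c) = C1 + C2*c + C3*c^2 + C4*c^3 + sqrt(3)*c^6/1080 + c^5*k/360


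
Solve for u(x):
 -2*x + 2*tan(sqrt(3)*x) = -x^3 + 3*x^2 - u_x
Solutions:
 u(x) = C1 - x^4/4 + x^3 + x^2 + 2*sqrt(3)*log(cos(sqrt(3)*x))/3


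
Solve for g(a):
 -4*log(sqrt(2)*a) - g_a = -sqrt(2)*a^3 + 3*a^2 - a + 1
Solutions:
 g(a) = C1 + sqrt(2)*a^4/4 - a^3 + a^2/2 - 4*a*log(a) - a*log(4) + 3*a


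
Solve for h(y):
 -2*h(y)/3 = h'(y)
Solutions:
 h(y) = C1*exp(-2*y/3)


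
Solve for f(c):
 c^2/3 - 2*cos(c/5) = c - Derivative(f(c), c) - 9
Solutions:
 f(c) = C1 - c^3/9 + c^2/2 - 9*c + 10*sin(c/5)


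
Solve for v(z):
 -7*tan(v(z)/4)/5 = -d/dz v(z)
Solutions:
 v(z) = -4*asin(C1*exp(7*z/20)) + 4*pi
 v(z) = 4*asin(C1*exp(7*z/20))


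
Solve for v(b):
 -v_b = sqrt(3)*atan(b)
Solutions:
 v(b) = C1 - sqrt(3)*(b*atan(b) - log(b^2 + 1)/2)


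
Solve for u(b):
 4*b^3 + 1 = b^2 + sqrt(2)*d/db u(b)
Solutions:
 u(b) = C1 + sqrt(2)*b^4/2 - sqrt(2)*b^3/6 + sqrt(2)*b/2


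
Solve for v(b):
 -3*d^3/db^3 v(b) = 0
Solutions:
 v(b) = C1 + C2*b + C3*b^2


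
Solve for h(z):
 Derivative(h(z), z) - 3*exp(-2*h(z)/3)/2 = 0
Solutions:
 h(z) = 3*log(-sqrt(C1 + 3*z)) - 3*log(3)/2
 h(z) = 3*log(C1 + 3*z)/2 - 3*log(3)/2


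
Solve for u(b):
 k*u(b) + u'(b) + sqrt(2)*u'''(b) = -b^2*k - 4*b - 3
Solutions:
 u(b) = C1*exp(b*(-6^(1/3)*(9*sqrt(2)*k + 2*sqrt(3)*sqrt(27*k^2/2 + sqrt(2)))^(1/3) + 2*2^(1/6)*3^(2/3)/(9*sqrt(2)*k + 2*sqrt(3)*sqrt(27*k^2/2 + sqrt(2)))^(1/3))/6) + C2*exp(b*(6^(1/3)*(9*sqrt(2)*k + 2*sqrt(3)*sqrt(27*k^2/2 + sqrt(2)))^(1/3)/12 - 2^(1/3)*3^(5/6)*I*(9*sqrt(2)*k + 2*sqrt(3)*sqrt(27*k^2/2 + sqrt(2)))^(1/3)/12 + 2*sqrt(2)/((-6^(1/3) + 2^(1/3)*3^(5/6)*I)*(9*sqrt(2)*k + 2*sqrt(3)*sqrt(27*k^2/2 + sqrt(2)))^(1/3)))) + C3*exp(b*(6^(1/3)*(9*sqrt(2)*k + 2*sqrt(3)*sqrt(27*k^2/2 + sqrt(2)))^(1/3)/12 + 2^(1/3)*3^(5/6)*I*(9*sqrt(2)*k + 2*sqrt(3)*sqrt(27*k^2/2 + sqrt(2)))^(1/3)/12 - 2*sqrt(2)/((6^(1/3) + 2^(1/3)*3^(5/6)*I)*(9*sqrt(2)*k + 2*sqrt(3)*sqrt(27*k^2/2 + sqrt(2)))^(1/3)))) - b^2 - 2*b/k - 3/k + 2/k^2


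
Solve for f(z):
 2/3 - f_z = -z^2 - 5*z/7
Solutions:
 f(z) = C1 + z^3/3 + 5*z^2/14 + 2*z/3


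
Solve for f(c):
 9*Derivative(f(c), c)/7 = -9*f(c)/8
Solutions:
 f(c) = C1*exp(-7*c/8)


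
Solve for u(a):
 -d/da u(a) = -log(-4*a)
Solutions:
 u(a) = C1 + a*log(-a) + a*(-1 + 2*log(2))


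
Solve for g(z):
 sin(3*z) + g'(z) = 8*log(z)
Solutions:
 g(z) = C1 + 8*z*log(z) - 8*z + cos(3*z)/3


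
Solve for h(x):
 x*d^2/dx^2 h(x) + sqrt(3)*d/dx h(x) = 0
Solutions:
 h(x) = C1 + C2*x^(1 - sqrt(3))


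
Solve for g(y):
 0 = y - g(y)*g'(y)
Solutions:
 g(y) = -sqrt(C1 + y^2)
 g(y) = sqrt(C1 + y^2)


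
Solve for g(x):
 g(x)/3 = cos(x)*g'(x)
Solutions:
 g(x) = C1*(sin(x) + 1)^(1/6)/(sin(x) - 1)^(1/6)


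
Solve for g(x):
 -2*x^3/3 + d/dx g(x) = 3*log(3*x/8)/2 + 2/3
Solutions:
 g(x) = C1 + x^4/6 + 3*x*log(x)/2 - 9*x*log(2)/2 - 5*x/6 + 3*x*log(3)/2


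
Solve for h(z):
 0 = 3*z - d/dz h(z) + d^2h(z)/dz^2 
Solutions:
 h(z) = C1 + C2*exp(z) + 3*z^2/2 + 3*z


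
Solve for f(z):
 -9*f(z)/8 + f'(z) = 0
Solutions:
 f(z) = C1*exp(9*z/8)


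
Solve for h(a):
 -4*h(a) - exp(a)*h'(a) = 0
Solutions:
 h(a) = C1*exp(4*exp(-a))


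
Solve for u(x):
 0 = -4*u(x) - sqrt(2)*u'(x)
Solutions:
 u(x) = C1*exp(-2*sqrt(2)*x)


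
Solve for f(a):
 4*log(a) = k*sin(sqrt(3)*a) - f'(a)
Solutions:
 f(a) = C1 - 4*a*log(a) + 4*a - sqrt(3)*k*cos(sqrt(3)*a)/3


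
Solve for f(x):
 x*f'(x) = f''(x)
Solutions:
 f(x) = C1 + C2*erfi(sqrt(2)*x/2)


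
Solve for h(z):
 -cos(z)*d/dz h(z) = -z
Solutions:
 h(z) = C1 + Integral(z/cos(z), z)


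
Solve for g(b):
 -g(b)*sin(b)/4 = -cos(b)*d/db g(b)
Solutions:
 g(b) = C1/cos(b)^(1/4)


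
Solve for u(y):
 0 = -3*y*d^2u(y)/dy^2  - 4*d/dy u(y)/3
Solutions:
 u(y) = C1 + C2*y^(5/9)


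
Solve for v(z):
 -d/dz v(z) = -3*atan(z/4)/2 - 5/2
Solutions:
 v(z) = C1 + 3*z*atan(z/4)/2 + 5*z/2 - 3*log(z^2 + 16)


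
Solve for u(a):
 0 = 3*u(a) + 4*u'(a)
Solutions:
 u(a) = C1*exp(-3*a/4)


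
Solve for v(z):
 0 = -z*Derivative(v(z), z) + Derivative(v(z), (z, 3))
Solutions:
 v(z) = C1 + Integral(C2*airyai(z) + C3*airybi(z), z)


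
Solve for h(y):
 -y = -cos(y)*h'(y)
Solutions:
 h(y) = C1 + Integral(y/cos(y), y)


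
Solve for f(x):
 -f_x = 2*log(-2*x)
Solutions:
 f(x) = C1 - 2*x*log(-x) + 2*x*(1 - log(2))


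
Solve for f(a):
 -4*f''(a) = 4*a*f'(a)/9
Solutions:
 f(a) = C1 + C2*erf(sqrt(2)*a/6)


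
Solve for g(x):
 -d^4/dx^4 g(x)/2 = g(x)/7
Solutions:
 g(x) = (C1*sin(14^(3/4)*x/14) + C2*cos(14^(3/4)*x/14))*exp(-14^(3/4)*x/14) + (C3*sin(14^(3/4)*x/14) + C4*cos(14^(3/4)*x/14))*exp(14^(3/4)*x/14)


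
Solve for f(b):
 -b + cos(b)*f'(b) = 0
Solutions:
 f(b) = C1 + Integral(b/cos(b), b)


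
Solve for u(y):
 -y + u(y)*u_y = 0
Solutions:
 u(y) = -sqrt(C1 + y^2)
 u(y) = sqrt(C1 + y^2)


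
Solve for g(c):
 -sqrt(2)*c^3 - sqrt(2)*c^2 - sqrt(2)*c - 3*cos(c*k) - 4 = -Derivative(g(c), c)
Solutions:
 g(c) = C1 + sqrt(2)*c^4/4 + sqrt(2)*c^3/3 + sqrt(2)*c^2/2 + 4*c + 3*sin(c*k)/k


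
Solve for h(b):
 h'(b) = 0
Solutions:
 h(b) = C1


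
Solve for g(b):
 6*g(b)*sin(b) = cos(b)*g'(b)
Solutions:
 g(b) = C1/cos(b)^6


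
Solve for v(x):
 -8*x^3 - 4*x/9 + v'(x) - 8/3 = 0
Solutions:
 v(x) = C1 + 2*x^4 + 2*x^2/9 + 8*x/3


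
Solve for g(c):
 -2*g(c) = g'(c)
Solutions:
 g(c) = C1*exp(-2*c)


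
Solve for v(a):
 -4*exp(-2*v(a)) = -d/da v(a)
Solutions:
 v(a) = log(-sqrt(C1 + 8*a))
 v(a) = log(C1 + 8*a)/2


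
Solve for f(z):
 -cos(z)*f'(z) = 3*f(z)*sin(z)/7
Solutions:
 f(z) = C1*cos(z)^(3/7)


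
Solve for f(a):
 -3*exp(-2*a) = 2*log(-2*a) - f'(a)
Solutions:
 f(a) = C1 + 2*a*log(-a) + 2*a*(-1 + log(2)) - 3*exp(-2*a)/2


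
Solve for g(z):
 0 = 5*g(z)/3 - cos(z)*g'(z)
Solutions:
 g(z) = C1*(sin(z) + 1)^(5/6)/(sin(z) - 1)^(5/6)


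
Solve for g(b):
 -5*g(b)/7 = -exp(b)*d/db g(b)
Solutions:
 g(b) = C1*exp(-5*exp(-b)/7)


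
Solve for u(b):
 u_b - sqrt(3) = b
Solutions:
 u(b) = C1 + b^2/2 + sqrt(3)*b


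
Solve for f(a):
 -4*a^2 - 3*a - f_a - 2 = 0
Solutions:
 f(a) = C1 - 4*a^3/3 - 3*a^2/2 - 2*a


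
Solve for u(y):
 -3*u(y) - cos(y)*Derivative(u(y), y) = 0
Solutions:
 u(y) = C1*(sin(y) - 1)^(3/2)/(sin(y) + 1)^(3/2)


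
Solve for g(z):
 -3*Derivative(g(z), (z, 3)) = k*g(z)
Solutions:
 g(z) = C1*exp(3^(2/3)*z*(-k)^(1/3)/3) + C2*exp(z*(-k)^(1/3)*(-3^(2/3) + 3*3^(1/6)*I)/6) + C3*exp(-z*(-k)^(1/3)*(3^(2/3) + 3*3^(1/6)*I)/6)


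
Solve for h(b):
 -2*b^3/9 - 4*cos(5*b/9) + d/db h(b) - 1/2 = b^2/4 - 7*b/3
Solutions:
 h(b) = C1 + b^4/18 + b^3/12 - 7*b^2/6 + b/2 + 36*sin(5*b/9)/5


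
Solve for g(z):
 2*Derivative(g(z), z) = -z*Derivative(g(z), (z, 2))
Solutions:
 g(z) = C1 + C2/z


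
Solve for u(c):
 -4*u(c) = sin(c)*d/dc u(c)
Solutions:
 u(c) = C1*(cos(c)^2 + 2*cos(c) + 1)/(cos(c)^2 - 2*cos(c) + 1)


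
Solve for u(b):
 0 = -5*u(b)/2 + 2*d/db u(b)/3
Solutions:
 u(b) = C1*exp(15*b/4)


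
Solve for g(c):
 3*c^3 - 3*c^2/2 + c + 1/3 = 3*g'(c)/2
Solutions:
 g(c) = C1 + c^4/2 - c^3/3 + c^2/3 + 2*c/9


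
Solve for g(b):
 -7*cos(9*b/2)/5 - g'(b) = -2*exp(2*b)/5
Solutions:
 g(b) = C1 + exp(2*b)/5 - 14*sin(9*b/2)/45


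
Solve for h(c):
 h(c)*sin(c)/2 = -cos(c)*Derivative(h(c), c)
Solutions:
 h(c) = C1*sqrt(cos(c))


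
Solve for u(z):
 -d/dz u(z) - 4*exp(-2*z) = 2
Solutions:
 u(z) = C1 - 2*z + 2*exp(-2*z)


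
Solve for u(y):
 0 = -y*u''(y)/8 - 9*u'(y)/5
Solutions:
 u(y) = C1 + C2/y^(67/5)


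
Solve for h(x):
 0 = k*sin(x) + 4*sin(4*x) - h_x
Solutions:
 h(x) = C1 - k*cos(x) - cos(4*x)


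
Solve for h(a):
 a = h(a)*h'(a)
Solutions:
 h(a) = -sqrt(C1 + a^2)
 h(a) = sqrt(C1 + a^2)


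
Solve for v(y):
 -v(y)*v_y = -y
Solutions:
 v(y) = -sqrt(C1 + y^2)
 v(y) = sqrt(C1 + y^2)


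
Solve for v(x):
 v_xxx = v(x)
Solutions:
 v(x) = C3*exp(x) + (C1*sin(sqrt(3)*x/2) + C2*cos(sqrt(3)*x/2))*exp(-x/2)


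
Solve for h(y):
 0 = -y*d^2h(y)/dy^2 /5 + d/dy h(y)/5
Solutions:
 h(y) = C1 + C2*y^2


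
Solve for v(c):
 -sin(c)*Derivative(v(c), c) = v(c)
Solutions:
 v(c) = C1*sqrt(cos(c) + 1)/sqrt(cos(c) - 1)


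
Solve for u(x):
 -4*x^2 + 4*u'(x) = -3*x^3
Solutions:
 u(x) = C1 - 3*x^4/16 + x^3/3


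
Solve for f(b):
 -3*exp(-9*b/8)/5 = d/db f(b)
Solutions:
 f(b) = C1 + 8*exp(-9*b/8)/15


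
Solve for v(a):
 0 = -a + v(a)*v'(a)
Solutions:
 v(a) = -sqrt(C1 + a^2)
 v(a) = sqrt(C1 + a^2)


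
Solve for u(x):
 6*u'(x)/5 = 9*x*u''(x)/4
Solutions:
 u(x) = C1 + C2*x^(23/15)


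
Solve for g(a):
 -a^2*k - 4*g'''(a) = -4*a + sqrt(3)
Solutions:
 g(a) = C1 + C2*a + C3*a^2 - a^5*k/240 + a^4/24 - sqrt(3)*a^3/24


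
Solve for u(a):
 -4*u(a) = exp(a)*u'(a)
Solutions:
 u(a) = C1*exp(4*exp(-a))


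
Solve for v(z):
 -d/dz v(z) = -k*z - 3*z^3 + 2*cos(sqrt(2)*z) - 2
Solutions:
 v(z) = C1 + k*z^2/2 + 3*z^4/4 + 2*z - sqrt(2)*sin(sqrt(2)*z)


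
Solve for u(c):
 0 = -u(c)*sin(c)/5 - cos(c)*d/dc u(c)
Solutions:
 u(c) = C1*cos(c)^(1/5)


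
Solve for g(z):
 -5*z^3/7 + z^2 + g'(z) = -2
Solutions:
 g(z) = C1 + 5*z^4/28 - z^3/3 - 2*z


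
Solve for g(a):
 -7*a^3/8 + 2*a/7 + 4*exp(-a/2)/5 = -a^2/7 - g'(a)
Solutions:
 g(a) = C1 + 7*a^4/32 - a^3/21 - a^2/7 + 8*exp(-a/2)/5


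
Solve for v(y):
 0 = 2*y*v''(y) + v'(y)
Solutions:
 v(y) = C1 + C2*sqrt(y)


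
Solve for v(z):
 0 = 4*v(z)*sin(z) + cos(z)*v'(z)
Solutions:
 v(z) = C1*cos(z)^4


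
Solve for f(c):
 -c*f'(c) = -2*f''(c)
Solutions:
 f(c) = C1 + C2*erfi(c/2)


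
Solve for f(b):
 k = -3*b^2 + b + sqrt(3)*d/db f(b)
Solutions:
 f(b) = C1 + sqrt(3)*b^3/3 - sqrt(3)*b^2/6 + sqrt(3)*b*k/3


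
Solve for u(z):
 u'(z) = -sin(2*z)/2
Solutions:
 u(z) = C1 + cos(2*z)/4


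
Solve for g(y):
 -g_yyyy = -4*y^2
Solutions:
 g(y) = C1 + C2*y + C3*y^2 + C4*y^3 + y^6/90


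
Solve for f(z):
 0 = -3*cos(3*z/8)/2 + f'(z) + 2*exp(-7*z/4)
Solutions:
 f(z) = C1 + 4*sin(3*z/8) + 8*exp(-7*z/4)/7


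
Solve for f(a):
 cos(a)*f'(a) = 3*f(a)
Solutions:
 f(a) = C1*(sin(a) + 1)^(3/2)/(sin(a) - 1)^(3/2)


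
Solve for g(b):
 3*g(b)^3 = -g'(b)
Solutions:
 g(b) = -sqrt(2)*sqrt(-1/(C1 - 3*b))/2
 g(b) = sqrt(2)*sqrt(-1/(C1 - 3*b))/2


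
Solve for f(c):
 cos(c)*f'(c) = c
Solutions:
 f(c) = C1 + Integral(c/cos(c), c)


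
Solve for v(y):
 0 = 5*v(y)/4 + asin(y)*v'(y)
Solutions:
 v(y) = C1*exp(-5*Integral(1/asin(y), y)/4)


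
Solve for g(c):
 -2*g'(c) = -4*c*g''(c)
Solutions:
 g(c) = C1 + C2*c^(3/2)


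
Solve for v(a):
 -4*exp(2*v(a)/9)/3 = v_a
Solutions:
 v(a) = 9*log(-sqrt(-1/(C1 - 4*a))) - 9*log(2) + 9*log(6)/2 + 9*log(3)
 v(a) = 9*log(-1/(C1 - 4*a))/2 - 9*log(2) + 9*log(6)/2 + 9*log(3)


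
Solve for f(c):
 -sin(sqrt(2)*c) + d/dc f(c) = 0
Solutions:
 f(c) = C1 - sqrt(2)*cos(sqrt(2)*c)/2


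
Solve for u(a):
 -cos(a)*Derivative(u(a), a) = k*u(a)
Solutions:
 u(a) = C1*exp(k*(log(sin(a) - 1) - log(sin(a) + 1))/2)


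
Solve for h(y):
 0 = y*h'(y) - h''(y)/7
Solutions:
 h(y) = C1 + C2*erfi(sqrt(14)*y/2)


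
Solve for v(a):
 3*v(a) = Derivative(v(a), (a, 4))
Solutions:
 v(a) = C1*exp(-3^(1/4)*a) + C2*exp(3^(1/4)*a) + C3*sin(3^(1/4)*a) + C4*cos(3^(1/4)*a)


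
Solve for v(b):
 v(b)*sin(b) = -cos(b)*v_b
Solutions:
 v(b) = C1*cos(b)


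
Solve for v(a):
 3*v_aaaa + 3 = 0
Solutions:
 v(a) = C1 + C2*a + C3*a^2 + C4*a^3 - a^4/24


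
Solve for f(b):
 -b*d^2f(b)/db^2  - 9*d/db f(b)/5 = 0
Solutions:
 f(b) = C1 + C2/b^(4/5)


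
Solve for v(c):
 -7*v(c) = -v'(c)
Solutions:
 v(c) = C1*exp(7*c)


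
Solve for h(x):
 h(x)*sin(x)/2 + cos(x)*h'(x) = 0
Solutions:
 h(x) = C1*sqrt(cos(x))


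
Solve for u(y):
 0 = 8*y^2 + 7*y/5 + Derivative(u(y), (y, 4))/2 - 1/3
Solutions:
 u(y) = C1 + C2*y + C3*y^2 + C4*y^3 - 2*y^6/45 - 7*y^5/300 + y^4/36


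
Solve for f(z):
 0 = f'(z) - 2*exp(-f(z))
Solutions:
 f(z) = log(C1 + 2*z)


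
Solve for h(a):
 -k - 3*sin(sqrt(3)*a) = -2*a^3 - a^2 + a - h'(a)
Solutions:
 h(a) = C1 - a^4/2 - a^3/3 + a^2/2 + a*k - sqrt(3)*cos(sqrt(3)*a)


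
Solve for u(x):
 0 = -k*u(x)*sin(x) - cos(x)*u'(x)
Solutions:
 u(x) = C1*exp(k*log(cos(x)))


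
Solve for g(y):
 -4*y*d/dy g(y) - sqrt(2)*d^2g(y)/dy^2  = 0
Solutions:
 g(y) = C1 + C2*erf(2^(1/4)*y)


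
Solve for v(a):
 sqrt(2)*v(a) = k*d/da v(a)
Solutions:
 v(a) = C1*exp(sqrt(2)*a/k)


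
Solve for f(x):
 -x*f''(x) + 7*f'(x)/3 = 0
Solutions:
 f(x) = C1 + C2*x^(10/3)


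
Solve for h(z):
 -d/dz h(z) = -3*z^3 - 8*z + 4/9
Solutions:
 h(z) = C1 + 3*z^4/4 + 4*z^2 - 4*z/9


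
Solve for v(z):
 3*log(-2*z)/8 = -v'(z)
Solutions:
 v(z) = C1 - 3*z*log(-z)/8 + 3*z*(1 - log(2))/8


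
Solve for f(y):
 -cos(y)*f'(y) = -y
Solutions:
 f(y) = C1 + Integral(y/cos(y), y)


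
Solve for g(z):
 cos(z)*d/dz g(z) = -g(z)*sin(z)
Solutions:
 g(z) = C1*cos(z)


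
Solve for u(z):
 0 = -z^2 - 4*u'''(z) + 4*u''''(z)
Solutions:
 u(z) = C1 + C2*z + C3*z^2 + C4*exp(z) - z^5/240 - z^4/48 - z^3/12


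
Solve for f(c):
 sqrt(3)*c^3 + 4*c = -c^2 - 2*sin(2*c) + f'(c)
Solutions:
 f(c) = C1 + sqrt(3)*c^4/4 + c^3/3 + 2*c^2 - cos(2*c)


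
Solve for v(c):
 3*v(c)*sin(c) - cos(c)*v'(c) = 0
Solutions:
 v(c) = C1/cos(c)^3


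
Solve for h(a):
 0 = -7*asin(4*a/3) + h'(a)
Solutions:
 h(a) = C1 + 7*a*asin(4*a/3) + 7*sqrt(9 - 16*a^2)/4


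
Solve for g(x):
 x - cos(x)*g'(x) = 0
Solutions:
 g(x) = C1 + Integral(x/cos(x), x)


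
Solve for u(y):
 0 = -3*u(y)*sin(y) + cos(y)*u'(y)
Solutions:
 u(y) = C1/cos(y)^3


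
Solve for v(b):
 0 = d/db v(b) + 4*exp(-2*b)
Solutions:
 v(b) = C1 + 2*exp(-2*b)


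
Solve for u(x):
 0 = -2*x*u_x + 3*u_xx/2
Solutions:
 u(x) = C1 + C2*erfi(sqrt(6)*x/3)


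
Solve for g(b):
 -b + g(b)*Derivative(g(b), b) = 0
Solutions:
 g(b) = -sqrt(C1 + b^2)
 g(b) = sqrt(C1 + b^2)


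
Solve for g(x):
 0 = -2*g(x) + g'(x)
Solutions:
 g(x) = C1*exp(2*x)


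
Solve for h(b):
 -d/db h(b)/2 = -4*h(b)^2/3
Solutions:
 h(b) = -3/(C1 + 8*b)


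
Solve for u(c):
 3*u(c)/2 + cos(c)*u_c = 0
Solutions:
 u(c) = C1*(sin(c) - 1)^(3/4)/(sin(c) + 1)^(3/4)


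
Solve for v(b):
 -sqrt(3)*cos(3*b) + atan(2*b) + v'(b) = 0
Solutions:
 v(b) = C1 - b*atan(2*b) + log(4*b^2 + 1)/4 + sqrt(3)*sin(3*b)/3


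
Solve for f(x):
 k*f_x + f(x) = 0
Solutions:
 f(x) = C1*exp(-x/k)


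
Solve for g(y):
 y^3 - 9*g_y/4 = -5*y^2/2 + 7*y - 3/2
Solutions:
 g(y) = C1 + y^4/9 + 10*y^3/27 - 14*y^2/9 + 2*y/3


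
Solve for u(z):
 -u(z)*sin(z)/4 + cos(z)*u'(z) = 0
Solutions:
 u(z) = C1/cos(z)^(1/4)


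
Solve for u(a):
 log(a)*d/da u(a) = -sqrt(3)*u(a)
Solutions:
 u(a) = C1*exp(-sqrt(3)*li(a))


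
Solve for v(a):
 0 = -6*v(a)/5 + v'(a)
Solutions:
 v(a) = C1*exp(6*a/5)


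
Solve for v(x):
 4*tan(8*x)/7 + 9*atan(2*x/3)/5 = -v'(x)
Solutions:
 v(x) = C1 - 9*x*atan(2*x/3)/5 + 27*log(4*x^2 + 9)/20 + log(cos(8*x))/14


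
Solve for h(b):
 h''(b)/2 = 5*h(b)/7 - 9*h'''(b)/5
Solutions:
 h(b) = C1*exp(-b*(35*35^(1/3)/(54*sqrt(26034) + 8713)^(1/3) + 70 + 35^(2/3)*(54*sqrt(26034) + 8713)^(1/3))/756)*sin(sqrt(3)*35^(1/3)*b*(-35^(1/3)*(54*sqrt(26034) + 8713)^(1/3) + 35/(54*sqrt(26034) + 8713)^(1/3))/756) + C2*exp(-b*(35*35^(1/3)/(54*sqrt(26034) + 8713)^(1/3) + 70 + 35^(2/3)*(54*sqrt(26034) + 8713)^(1/3))/756)*cos(sqrt(3)*35^(1/3)*b*(-35^(1/3)*(54*sqrt(26034) + 8713)^(1/3) + 35/(54*sqrt(26034) + 8713)^(1/3))/756) + C3*exp(b*(-35 + 35*35^(1/3)/(54*sqrt(26034) + 8713)^(1/3) + 35^(2/3)*(54*sqrt(26034) + 8713)^(1/3))/378)


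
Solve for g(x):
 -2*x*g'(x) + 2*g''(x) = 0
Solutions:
 g(x) = C1 + C2*erfi(sqrt(2)*x/2)


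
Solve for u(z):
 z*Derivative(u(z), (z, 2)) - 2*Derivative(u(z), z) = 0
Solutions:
 u(z) = C1 + C2*z^3


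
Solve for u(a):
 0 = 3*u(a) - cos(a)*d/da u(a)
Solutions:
 u(a) = C1*(sin(a) + 1)^(3/2)/(sin(a) - 1)^(3/2)


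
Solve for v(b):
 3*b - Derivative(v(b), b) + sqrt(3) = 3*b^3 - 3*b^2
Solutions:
 v(b) = C1 - 3*b^4/4 + b^3 + 3*b^2/2 + sqrt(3)*b


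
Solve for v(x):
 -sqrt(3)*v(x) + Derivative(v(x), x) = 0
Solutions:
 v(x) = C1*exp(sqrt(3)*x)


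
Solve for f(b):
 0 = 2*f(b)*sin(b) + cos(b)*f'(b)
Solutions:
 f(b) = C1*cos(b)^2


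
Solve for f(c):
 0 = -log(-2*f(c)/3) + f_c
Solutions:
 -Integral(1/(log(-_y) - log(3) + log(2)), (_y, f(c))) = C1 - c


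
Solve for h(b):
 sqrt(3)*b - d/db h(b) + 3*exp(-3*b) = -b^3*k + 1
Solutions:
 h(b) = C1 + b^4*k/4 + sqrt(3)*b^2/2 - b - exp(-3*b)


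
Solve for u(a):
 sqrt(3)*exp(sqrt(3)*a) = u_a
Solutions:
 u(a) = C1 + exp(sqrt(3)*a)


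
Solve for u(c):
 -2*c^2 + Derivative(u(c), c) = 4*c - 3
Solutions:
 u(c) = C1 + 2*c^3/3 + 2*c^2 - 3*c


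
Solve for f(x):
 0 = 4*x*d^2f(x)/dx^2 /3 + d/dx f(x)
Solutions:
 f(x) = C1 + C2*x^(1/4)


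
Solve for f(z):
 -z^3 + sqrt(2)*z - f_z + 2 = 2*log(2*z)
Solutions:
 f(z) = C1 - z^4/4 + sqrt(2)*z^2/2 - 2*z*log(z) - z*log(4) + 4*z


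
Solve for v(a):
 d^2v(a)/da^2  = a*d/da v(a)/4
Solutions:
 v(a) = C1 + C2*erfi(sqrt(2)*a/4)


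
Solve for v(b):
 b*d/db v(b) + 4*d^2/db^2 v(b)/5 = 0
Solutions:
 v(b) = C1 + C2*erf(sqrt(10)*b/4)


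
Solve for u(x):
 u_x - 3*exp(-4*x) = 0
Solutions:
 u(x) = C1 - 3*exp(-4*x)/4


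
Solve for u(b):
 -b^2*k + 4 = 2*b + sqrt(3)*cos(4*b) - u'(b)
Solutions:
 u(b) = C1 + b^3*k/3 + b^2 - 4*b + sqrt(3)*sin(4*b)/4


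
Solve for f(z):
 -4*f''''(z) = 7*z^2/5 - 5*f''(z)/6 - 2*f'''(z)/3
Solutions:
 f(z) = C1 + C2*z + C3*exp(z*(1 - sqrt(31))/12) + C4*exp(z*(1 + sqrt(31))/12) + 7*z^4/50 - 56*z^3/125 + 5712*z^2/625


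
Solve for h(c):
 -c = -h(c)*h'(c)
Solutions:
 h(c) = -sqrt(C1 + c^2)
 h(c) = sqrt(C1 + c^2)


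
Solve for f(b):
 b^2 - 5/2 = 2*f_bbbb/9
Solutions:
 f(b) = C1 + C2*b + C3*b^2 + C4*b^3 + b^6/80 - 15*b^4/32


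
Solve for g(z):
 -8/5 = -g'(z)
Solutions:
 g(z) = C1 + 8*z/5


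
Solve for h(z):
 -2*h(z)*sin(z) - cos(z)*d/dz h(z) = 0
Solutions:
 h(z) = C1*cos(z)^2


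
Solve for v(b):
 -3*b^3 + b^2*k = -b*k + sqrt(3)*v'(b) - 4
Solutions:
 v(b) = C1 - sqrt(3)*b^4/4 + sqrt(3)*b^3*k/9 + sqrt(3)*b^2*k/6 + 4*sqrt(3)*b/3


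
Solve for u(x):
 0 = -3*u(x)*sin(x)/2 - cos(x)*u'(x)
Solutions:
 u(x) = C1*cos(x)^(3/2)


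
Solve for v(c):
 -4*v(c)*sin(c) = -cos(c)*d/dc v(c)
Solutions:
 v(c) = C1/cos(c)^4


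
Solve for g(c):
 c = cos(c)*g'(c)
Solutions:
 g(c) = C1 + Integral(c/cos(c), c)


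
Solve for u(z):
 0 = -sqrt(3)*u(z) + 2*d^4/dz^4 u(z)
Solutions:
 u(z) = C1*exp(-2^(3/4)*3^(1/8)*z/2) + C2*exp(2^(3/4)*3^(1/8)*z/2) + C3*sin(2^(3/4)*3^(1/8)*z/2) + C4*cos(2^(3/4)*3^(1/8)*z/2)


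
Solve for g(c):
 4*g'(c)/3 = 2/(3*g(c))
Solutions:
 g(c) = -sqrt(C1 + c)
 g(c) = sqrt(C1 + c)


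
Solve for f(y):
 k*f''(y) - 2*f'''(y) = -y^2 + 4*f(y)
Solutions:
 f(y) = C1*exp(y*(-k^2/(-k^3/8 + sqrt(-k^6 + (216 - k^3)^2)/8 + 27)^(1/3) + 2*k - 4*(-k^3/8 + sqrt(-k^6 + (216 - k^3)^2)/8 + 27)^(1/3))/12) + C2*exp(y*(-k^2/((-1 + sqrt(3)*I)*(-k^3/8 + sqrt(-k^6 + (216 - k^3)^2)/8 + 27)^(1/3)) + k + (-k^3/8 + sqrt(-k^6 + (216 - k^3)^2)/8 + 27)^(1/3) - sqrt(3)*I*(-k^3/8 + sqrt(-k^6 + (216 - k^3)^2)/8 + 27)^(1/3))/6) + C3*exp(y*(k^2/((1 + sqrt(3)*I)*(-k^3/8 + sqrt(-k^6 + (216 - k^3)^2)/8 + 27)^(1/3)) + k + (-k^3/8 + sqrt(-k^6 + (216 - k^3)^2)/8 + 27)^(1/3) + sqrt(3)*I*(-k^3/8 + sqrt(-k^6 + (216 - k^3)^2)/8 + 27)^(1/3))/6) + k/8 + y^2/4


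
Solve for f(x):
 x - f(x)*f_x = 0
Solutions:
 f(x) = -sqrt(C1 + x^2)
 f(x) = sqrt(C1 + x^2)


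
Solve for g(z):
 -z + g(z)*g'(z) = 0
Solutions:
 g(z) = -sqrt(C1 + z^2)
 g(z) = sqrt(C1 + z^2)


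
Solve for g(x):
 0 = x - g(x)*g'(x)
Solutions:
 g(x) = -sqrt(C1 + x^2)
 g(x) = sqrt(C1 + x^2)


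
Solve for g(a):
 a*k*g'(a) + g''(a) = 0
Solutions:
 g(a) = Piecewise((-sqrt(2)*sqrt(pi)*C1*erf(sqrt(2)*a*sqrt(k)/2)/(2*sqrt(k)) - C2, (k > 0) | (k < 0)), (-C1*a - C2, True))


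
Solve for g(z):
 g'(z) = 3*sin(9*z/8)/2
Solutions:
 g(z) = C1 - 4*cos(9*z/8)/3


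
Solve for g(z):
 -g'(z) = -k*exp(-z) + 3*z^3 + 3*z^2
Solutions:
 g(z) = C1 - k*exp(-z) - 3*z^4/4 - z^3


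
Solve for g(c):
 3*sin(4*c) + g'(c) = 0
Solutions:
 g(c) = C1 + 3*cos(4*c)/4


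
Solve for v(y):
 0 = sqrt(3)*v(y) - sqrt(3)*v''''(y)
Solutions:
 v(y) = C1*exp(-y) + C2*exp(y) + C3*sin(y) + C4*cos(y)


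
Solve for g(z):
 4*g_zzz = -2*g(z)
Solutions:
 g(z) = C3*exp(-2^(2/3)*z/2) + (C1*sin(2^(2/3)*sqrt(3)*z/4) + C2*cos(2^(2/3)*sqrt(3)*z/4))*exp(2^(2/3)*z/4)


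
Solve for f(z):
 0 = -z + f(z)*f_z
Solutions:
 f(z) = -sqrt(C1 + z^2)
 f(z) = sqrt(C1 + z^2)


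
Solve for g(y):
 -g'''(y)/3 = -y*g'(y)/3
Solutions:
 g(y) = C1 + Integral(C2*airyai(y) + C3*airybi(y), y)


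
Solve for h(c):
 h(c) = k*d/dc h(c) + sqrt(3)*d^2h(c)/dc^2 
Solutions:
 h(c) = C1*exp(sqrt(3)*c*(-k + sqrt(k^2 + 4*sqrt(3)))/6) + C2*exp(-sqrt(3)*c*(k + sqrt(k^2 + 4*sqrt(3)))/6)


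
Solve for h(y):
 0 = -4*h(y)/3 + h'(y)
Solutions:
 h(y) = C1*exp(4*y/3)


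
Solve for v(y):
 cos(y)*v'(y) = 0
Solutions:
 v(y) = C1


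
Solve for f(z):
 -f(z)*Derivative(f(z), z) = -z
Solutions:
 f(z) = -sqrt(C1 + z^2)
 f(z) = sqrt(C1 + z^2)


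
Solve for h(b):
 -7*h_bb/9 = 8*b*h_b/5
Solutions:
 h(b) = C1 + C2*erf(6*sqrt(35)*b/35)


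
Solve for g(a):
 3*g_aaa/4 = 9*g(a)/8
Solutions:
 g(a) = C3*exp(2^(2/3)*3^(1/3)*a/2) + (C1*sin(2^(2/3)*3^(5/6)*a/4) + C2*cos(2^(2/3)*3^(5/6)*a/4))*exp(-2^(2/3)*3^(1/3)*a/4)


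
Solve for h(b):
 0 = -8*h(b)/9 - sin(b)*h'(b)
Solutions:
 h(b) = C1*(cos(b) + 1)^(4/9)/(cos(b) - 1)^(4/9)


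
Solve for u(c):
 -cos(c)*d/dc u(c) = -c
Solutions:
 u(c) = C1 + Integral(c/cos(c), c)


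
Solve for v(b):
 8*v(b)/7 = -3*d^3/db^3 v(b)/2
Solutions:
 v(b) = C3*exp(-2*2^(1/3)*21^(2/3)*b/21) + (C1*sin(2^(1/3)*3^(1/6)*7^(2/3)*b/7) + C2*cos(2^(1/3)*3^(1/6)*7^(2/3)*b/7))*exp(2^(1/3)*21^(2/3)*b/21)


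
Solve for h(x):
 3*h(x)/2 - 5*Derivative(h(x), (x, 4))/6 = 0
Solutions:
 h(x) = C1*exp(-sqrt(3)*5^(3/4)*x/5) + C2*exp(sqrt(3)*5^(3/4)*x/5) + C3*sin(sqrt(3)*5^(3/4)*x/5) + C4*cos(sqrt(3)*5^(3/4)*x/5)


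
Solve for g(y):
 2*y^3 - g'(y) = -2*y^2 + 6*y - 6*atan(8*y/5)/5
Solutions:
 g(y) = C1 + y^4/2 + 2*y^3/3 - 3*y^2 + 6*y*atan(8*y/5)/5 - 3*log(64*y^2 + 25)/8


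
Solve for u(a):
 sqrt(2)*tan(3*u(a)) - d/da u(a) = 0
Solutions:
 u(a) = -asin(C1*exp(3*sqrt(2)*a))/3 + pi/3
 u(a) = asin(C1*exp(3*sqrt(2)*a))/3


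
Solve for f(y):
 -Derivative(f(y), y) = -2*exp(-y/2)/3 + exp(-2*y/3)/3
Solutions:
 f(y) = C1 - 4*exp(-y/2)/3 + exp(-2*y/3)/2


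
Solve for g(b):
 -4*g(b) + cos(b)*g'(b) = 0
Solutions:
 g(b) = C1*(sin(b)^2 + 2*sin(b) + 1)/(sin(b)^2 - 2*sin(b) + 1)


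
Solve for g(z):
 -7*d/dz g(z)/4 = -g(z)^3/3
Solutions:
 g(z) = -sqrt(42)*sqrt(-1/(C1 + 4*z))/2
 g(z) = sqrt(42)*sqrt(-1/(C1 + 4*z))/2


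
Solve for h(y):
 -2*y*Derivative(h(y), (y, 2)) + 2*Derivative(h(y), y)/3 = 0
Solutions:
 h(y) = C1 + C2*y^(4/3)


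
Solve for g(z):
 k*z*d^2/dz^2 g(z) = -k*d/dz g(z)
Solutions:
 g(z) = C1 + C2*log(z)


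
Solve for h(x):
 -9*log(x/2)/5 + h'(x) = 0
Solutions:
 h(x) = C1 + 9*x*log(x)/5 - 9*x/5 - 9*x*log(2)/5


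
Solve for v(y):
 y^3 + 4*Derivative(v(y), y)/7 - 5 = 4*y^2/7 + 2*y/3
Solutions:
 v(y) = C1 - 7*y^4/16 + y^3/3 + 7*y^2/12 + 35*y/4


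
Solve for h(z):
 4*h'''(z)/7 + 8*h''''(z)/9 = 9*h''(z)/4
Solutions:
 h(z) = C1 + C2*z + C3*exp(9*z*(-2 + sqrt(102))/56) + C4*exp(-9*z*(2 + sqrt(102))/56)


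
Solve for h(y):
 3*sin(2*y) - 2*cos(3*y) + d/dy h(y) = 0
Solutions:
 h(y) = C1 + 2*sin(3*y)/3 + 3*cos(2*y)/2


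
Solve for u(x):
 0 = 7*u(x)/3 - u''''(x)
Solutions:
 u(x) = C1*exp(-3^(3/4)*7^(1/4)*x/3) + C2*exp(3^(3/4)*7^(1/4)*x/3) + C3*sin(3^(3/4)*7^(1/4)*x/3) + C4*cos(3^(3/4)*7^(1/4)*x/3)


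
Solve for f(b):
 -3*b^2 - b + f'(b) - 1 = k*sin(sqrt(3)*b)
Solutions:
 f(b) = C1 + b^3 + b^2/2 + b - sqrt(3)*k*cos(sqrt(3)*b)/3


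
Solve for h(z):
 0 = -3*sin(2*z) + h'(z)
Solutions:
 h(z) = C1 - 3*cos(2*z)/2


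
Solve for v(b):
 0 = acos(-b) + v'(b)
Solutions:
 v(b) = C1 - b*acos(-b) - sqrt(1 - b^2)


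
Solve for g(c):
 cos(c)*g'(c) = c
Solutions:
 g(c) = C1 + Integral(c/cos(c), c)


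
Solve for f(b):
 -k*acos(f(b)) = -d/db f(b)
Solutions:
 Integral(1/acos(_y), (_y, f(b))) = C1 + b*k


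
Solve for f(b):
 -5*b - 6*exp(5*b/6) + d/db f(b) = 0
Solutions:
 f(b) = C1 + 5*b^2/2 + 36*exp(5*b/6)/5


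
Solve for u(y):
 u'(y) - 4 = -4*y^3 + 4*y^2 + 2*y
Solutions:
 u(y) = C1 - y^4 + 4*y^3/3 + y^2 + 4*y


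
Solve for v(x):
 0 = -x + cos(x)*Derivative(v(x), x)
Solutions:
 v(x) = C1 + Integral(x/cos(x), x)


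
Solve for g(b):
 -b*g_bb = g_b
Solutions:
 g(b) = C1 + C2*log(b)


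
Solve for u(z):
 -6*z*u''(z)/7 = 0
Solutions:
 u(z) = C1 + C2*z


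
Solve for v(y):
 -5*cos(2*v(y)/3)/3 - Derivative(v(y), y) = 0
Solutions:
 5*y/3 - 3*log(sin(2*v(y)/3) - 1)/4 + 3*log(sin(2*v(y)/3) + 1)/4 = C1


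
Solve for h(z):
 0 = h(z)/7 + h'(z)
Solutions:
 h(z) = C1*exp(-z/7)


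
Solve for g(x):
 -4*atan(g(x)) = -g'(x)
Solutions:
 Integral(1/atan(_y), (_y, g(x))) = C1 + 4*x


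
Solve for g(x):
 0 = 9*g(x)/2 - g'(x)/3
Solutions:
 g(x) = C1*exp(27*x/2)


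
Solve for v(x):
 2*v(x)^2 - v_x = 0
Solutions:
 v(x) = -1/(C1 + 2*x)


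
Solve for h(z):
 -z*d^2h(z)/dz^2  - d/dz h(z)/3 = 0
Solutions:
 h(z) = C1 + C2*z^(2/3)


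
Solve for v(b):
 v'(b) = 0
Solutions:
 v(b) = C1


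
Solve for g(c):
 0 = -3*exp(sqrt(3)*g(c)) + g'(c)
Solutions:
 g(c) = sqrt(3)*(2*log(-1/(C1 + 3*c)) - log(3))/6


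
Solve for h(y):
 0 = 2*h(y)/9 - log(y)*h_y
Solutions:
 h(y) = C1*exp(2*li(y)/9)


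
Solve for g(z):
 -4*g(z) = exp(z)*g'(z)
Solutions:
 g(z) = C1*exp(4*exp(-z))


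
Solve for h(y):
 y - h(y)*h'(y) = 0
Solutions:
 h(y) = -sqrt(C1 + y^2)
 h(y) = sqrt(C1 + y^2)


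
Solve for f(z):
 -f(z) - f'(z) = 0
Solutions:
 f(z) = C1*exp(-z)


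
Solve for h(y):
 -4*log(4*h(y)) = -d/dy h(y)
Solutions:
 -Integral(1/(log(_y) + 2*log(2)), (_y, h(y)))/4 = C1 - y


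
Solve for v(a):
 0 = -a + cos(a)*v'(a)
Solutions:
 v(a) = C1 + Integral(a/cos(a), a)


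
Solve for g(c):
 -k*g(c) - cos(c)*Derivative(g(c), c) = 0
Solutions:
 g(c) = C1*exp(k*(log(sin(c) - 1) - log(sin(c) + 1))/2)


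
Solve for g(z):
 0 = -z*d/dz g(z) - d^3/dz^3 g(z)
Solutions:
 g(z) = C1 + Integral(C2*airyai(-z) + C3*airybi(-z), z)


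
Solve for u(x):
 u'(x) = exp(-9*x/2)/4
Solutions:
 u(x) = C1 - exp(-9*x/2)/18


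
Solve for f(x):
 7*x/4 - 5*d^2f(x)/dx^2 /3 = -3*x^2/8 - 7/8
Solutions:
 f(x) = C1 + C2*x + 3*x^4/160 + 7*x^3/40 + 21*x^2/80


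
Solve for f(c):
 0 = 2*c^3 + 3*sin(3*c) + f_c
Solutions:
 f(c) = C1 - c^4/2 + cos(3*c)


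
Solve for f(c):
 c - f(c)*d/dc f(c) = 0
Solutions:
 f(c) = -sqrt(C1 + c^2)
 f(c) = sqrt(C1 + c^2)


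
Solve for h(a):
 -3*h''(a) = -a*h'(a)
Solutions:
 h(a) = C1 + C2*erfi(sqrt(6)*a/6)


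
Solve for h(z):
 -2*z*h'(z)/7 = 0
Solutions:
 h(z) = C1


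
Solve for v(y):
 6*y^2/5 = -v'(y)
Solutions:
 v(y) = C1 - 2*y^3/5


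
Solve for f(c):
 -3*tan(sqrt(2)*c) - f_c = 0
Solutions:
 f(c) = C1 + 3*sqrt(2)*log(cos(sqrt(2)*c))/2


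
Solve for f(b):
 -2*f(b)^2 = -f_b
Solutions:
 f(b) = -1/(C1 + 2*b)


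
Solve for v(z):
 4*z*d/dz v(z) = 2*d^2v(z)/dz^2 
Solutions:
 v(z) = C1 + C2*erfi(z)


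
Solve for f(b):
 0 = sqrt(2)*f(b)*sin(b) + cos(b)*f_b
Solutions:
 f(b) = C1*cos(b)^(sqrt(2))


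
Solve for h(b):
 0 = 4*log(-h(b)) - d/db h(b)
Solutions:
 -li(-h(b)) = C1 + 4*b


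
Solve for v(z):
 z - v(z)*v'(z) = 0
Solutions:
 v(z) = -sqrt(C1 + z^2)
 v(z) = sqrt(C1 + z^2)


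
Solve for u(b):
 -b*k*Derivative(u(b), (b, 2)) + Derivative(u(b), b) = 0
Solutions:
 u(b) = C1 + b^(((re(k) + 1)*re(k) + im(k)^2)/(re(k)^2 + im(k)^2))*(C2*sin(log(b)*Abs(im(k))/(re(k)^2 + im(k)^2)) + C3*cos(log(b)*im(k)/(re(k)^2 + im(k)^2)))


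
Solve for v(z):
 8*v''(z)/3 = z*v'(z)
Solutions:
 v(z) = C1 + C2*erfi(sqrt(3)*z/4)


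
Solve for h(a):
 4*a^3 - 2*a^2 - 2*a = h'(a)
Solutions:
 h(a) = C1 + a^4 - 2*a^3/3 - a^2


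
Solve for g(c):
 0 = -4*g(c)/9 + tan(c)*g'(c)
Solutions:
 g(c) = C1*sin(c)^(4/9)


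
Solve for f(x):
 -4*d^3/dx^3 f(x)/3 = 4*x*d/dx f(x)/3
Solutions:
 f(x) = C1 + Integral(C2*airyai(-x) + C3*airybi(-x), x)


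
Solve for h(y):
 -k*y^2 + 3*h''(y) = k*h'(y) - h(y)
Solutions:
 h(y) = C1*exp(y*(k - sqrt(k^2 - 12))/6) + C2*exp(y*(k + sqrt(k^2 - 12))/6) + 2*k^3 + 2*k^2*y + k*y^2 - 6*k


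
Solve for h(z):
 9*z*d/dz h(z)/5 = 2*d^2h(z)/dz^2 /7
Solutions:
 h(z) = C1 + C2*erfi(3*sqrt(35)*z/10)


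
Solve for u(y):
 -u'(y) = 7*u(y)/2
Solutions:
 u(y) = C1*exp(-7*y/2)


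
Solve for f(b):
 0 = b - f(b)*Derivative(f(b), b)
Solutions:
 f(b) = -sqrt(C1 + b^2)
 f(b) = sqrt(C1 + b^2)


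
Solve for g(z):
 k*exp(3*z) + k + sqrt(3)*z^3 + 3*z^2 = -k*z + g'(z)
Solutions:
 g(z) = C1 + k*z^2/2 + k*z + k*exp(3*z)/3 + sqrt(3)*z^4/4 + z^3


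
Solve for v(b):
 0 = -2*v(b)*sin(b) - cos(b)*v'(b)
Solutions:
 v(b) = C1*cos(b)^2


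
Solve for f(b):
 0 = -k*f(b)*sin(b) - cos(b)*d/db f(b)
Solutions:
 f(b) = C1*exp(k*log(cos(b)))


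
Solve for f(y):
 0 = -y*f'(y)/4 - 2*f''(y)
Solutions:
 f(y) = C1 + C2*erf(y/4)


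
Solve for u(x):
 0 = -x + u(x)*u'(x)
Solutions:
 u(x) = -sqrt(C1 + x^2)
 u(x) = sqrt(C1 + x^2)


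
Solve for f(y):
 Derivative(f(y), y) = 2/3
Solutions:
 f(y) = C1 + 2*y/3


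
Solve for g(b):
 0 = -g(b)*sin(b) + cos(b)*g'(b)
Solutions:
 g(b) = C1/cos(b)


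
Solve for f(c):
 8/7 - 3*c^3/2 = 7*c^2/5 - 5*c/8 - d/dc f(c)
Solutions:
 f(c) = C1 + 3*c^4/8 + 7*c^3/15 - 5*c^2/16 - 8*c/7


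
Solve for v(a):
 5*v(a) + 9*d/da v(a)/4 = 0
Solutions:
 v(a) = C1*exp(-20*a/9)


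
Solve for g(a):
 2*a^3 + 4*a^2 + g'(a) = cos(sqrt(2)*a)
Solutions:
 g(a) = C1 - a^4/2 - 4*a^3/3 + sqrt(2)*sin(sqrt(2)*a)/2


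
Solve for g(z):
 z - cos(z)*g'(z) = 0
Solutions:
 g(z) = C1 + Integral(z/cos(z), z)


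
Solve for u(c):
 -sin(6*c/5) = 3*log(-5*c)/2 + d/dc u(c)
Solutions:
 u(c) = C1 - 3*c*log(-c)/2 - 3*c*log(5)/2 + 3*c/2 + 5*cos(6*c/5)/6


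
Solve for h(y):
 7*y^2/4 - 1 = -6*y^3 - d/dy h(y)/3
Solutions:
 h(y) = C1 - 9*y^4/2 - 7*y^3/4 + 3*y


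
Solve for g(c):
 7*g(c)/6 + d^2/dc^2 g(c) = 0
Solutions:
 g(c) = C1*sin(sqrt(42)*c/6) + C2*cos(sqrt(42)*c/6)


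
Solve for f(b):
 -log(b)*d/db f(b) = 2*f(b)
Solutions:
 f(b) = C1*exp(-2*li(b))


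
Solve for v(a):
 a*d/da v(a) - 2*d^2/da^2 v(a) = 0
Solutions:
 v(a) = C1 + C2*erfi(a/2)


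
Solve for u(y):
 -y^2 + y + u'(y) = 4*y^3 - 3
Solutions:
 u(y) = C1 + y^4 + y^3/3 - y^2/2 - 3*y


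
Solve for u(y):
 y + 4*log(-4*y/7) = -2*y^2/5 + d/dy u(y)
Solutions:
 u(y) = C1 + 2*y^3/15 + y^2/2 + 4*y*log(-y) + 4*y*(-log(7) - 1 + 2*log(2))


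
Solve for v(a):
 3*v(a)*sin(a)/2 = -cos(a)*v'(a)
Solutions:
 v(a) = C1*cos(a)^(3/2)


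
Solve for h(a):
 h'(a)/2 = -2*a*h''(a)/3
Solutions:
 h(a) = C1 + C2*a^(1/4)


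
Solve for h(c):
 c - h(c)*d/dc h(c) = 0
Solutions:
 h(c) = -sqrt(C1 + c^2)
 h(c) = sqrt(C1 + c^2)


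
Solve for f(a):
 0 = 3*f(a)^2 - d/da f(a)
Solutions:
 f(a) = -1/(C1 + 3*a)


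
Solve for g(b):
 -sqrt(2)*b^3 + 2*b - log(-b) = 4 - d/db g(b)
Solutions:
 g(b) = C1 + sqrt(2)*b^4/4 - b^2 + b*log(-b) + 3*b


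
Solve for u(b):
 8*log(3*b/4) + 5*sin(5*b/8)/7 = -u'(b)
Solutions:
 u(b) = C1 - 8*b*log(b) - 8*b*log(3) + 8*b + 16*b*log(2) + 8*cos(5*b/8)/7


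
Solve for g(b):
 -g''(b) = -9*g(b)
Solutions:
 g(b) = C1*exp(-3*b) + C2*exp(3*b)


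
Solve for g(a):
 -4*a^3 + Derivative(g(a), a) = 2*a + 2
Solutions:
 g(a) = C1 + a^4 + a^2 + 2*a


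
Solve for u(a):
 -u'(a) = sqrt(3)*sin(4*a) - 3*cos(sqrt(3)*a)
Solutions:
 u(a) = C1 + sqrt(3)*sin(sqrt(3)*a) + sqrt(3)*cos(4*a)/4


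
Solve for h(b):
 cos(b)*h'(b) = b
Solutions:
 h(b) = C1 + Integral(b/cos(b), b)


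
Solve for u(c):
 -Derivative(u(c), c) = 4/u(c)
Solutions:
 u(c) = -sqrt(C1 - 8*c)
 u(c) = sqrt(C1 - 8*c)


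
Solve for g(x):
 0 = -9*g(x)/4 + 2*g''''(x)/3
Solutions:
 g(x) = C1*exp(-2^(1/4)*3^(3/4)*x/2) + C2*exp(2^(1/4)*3^(3/4)*x/2) + C3*sin(2^(1/4)*3^(3/4)*x/2) + C4*cos(2^(1/4)*3^(3/4)*x/2)


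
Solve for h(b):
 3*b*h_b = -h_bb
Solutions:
 h(b) = C1 + C2*erf(sqrt(6)*b/2)


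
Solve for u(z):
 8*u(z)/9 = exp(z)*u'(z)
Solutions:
 u(z) = C1*exp(-8*exp(-z)/9)


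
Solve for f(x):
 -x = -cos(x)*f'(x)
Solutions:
 f(x) = C1 + Integral(x/cos(x), x)


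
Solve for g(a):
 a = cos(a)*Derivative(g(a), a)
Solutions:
 g(a) = C1 + Integral(a/cos(a), a)


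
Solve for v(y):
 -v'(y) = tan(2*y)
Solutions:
 v(y) = C1 + log(cos(2*y))/2


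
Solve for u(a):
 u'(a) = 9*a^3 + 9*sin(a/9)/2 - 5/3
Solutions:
 u(a) = C1 + 9*a^4/4 - 5*a/3 - 81*cos(a/9)/2


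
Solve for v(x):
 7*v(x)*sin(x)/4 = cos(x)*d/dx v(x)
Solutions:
 v(x) = C1/cos(x)^(7/4)
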